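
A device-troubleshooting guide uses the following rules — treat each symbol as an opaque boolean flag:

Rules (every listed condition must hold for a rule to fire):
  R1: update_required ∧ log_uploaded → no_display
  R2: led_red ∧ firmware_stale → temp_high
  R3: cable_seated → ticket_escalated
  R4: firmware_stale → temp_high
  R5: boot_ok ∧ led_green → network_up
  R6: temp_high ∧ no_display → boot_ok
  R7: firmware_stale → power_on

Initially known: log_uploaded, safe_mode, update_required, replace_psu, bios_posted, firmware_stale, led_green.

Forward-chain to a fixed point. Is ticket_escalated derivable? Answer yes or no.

no

Round 1 — R1, R4, R7, derive no_display, temp_high, power_on.
Round 2 — R6, derive boot_ok.
Round 3 — R5, derive network_up.
Fixed point reached. ticket_escalated is concluded only by R3; R3 needs cable_seated (never derived).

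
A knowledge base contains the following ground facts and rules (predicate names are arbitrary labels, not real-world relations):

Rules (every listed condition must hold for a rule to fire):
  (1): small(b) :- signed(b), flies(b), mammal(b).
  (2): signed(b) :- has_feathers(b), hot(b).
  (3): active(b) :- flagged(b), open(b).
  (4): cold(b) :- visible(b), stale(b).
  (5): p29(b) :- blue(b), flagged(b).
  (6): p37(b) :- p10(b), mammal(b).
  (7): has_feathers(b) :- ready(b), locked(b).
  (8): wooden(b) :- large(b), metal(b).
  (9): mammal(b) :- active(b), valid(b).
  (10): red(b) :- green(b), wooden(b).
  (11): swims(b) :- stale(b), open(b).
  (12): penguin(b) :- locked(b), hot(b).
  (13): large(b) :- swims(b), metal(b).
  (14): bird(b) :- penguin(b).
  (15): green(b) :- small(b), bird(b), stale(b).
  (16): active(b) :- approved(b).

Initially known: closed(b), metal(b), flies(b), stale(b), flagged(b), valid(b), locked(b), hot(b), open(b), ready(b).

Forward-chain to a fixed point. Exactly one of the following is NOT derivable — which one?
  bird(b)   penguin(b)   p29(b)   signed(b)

p29(b)

Round 1: (3) [active(b) :- flagged(b), open(b).]; (7) [has_feathers(b) :- ready(b), locked(b).]; (11) [swims(b) :- stale(b), open(b).]; (12) [penguin(b) :- locked(b), hot(b).]. Adds active(b), has_feathers(b), swims(b), penguin(b).
Round 2: (2) [signed(b) :- has_feathers(b), hot(b).]; (9) [mammal(b) :- active(b), valid(b).]; (13) [large(b) :- swims(b), metal(b).]; (14) [bird(b) :- penguin(b).]. Adds signed(b), mammal(b), large(b), bird(b).
Round 3: (1) [small(b) :- signed(b), flies(b), mammal(b).]; (8) [wooden(b) :- large(b), metal(b).]. Adds small(b), wooden(b).
Round 4: (15) [green(b) :- small(b), bird(b), stale(b).]. Adds green(b).
Round 5: (10) [red(b) :- green(b), wooden(b).]. Adds red(b).
Derived: bird(b) (round 2), signed(b) (round 2), penguin(b) (round 1). p29(b) never appears in any round.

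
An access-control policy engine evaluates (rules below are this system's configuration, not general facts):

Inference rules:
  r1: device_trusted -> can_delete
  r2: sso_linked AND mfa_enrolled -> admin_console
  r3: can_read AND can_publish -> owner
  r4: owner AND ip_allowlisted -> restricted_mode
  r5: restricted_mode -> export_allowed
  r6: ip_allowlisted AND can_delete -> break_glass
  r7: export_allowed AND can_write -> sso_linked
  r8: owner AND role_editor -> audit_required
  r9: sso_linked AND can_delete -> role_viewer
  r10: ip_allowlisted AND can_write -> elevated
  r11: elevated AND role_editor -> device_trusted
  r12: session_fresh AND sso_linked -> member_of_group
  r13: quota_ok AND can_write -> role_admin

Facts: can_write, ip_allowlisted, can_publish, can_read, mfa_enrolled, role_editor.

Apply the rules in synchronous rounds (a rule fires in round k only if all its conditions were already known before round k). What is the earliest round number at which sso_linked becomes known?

4

Round 1 fires r3, r10, giving owner, elevated.
Round 2 fires r4, r8, r11, giving restricted_mode, audit_required, device_trusted.
Round 3 fires r1, r5, giving can_delete, export_allowed.
Round 4 fires r6, r7, giving break_glass, sso_linked.
sso_linked first appears in round 4.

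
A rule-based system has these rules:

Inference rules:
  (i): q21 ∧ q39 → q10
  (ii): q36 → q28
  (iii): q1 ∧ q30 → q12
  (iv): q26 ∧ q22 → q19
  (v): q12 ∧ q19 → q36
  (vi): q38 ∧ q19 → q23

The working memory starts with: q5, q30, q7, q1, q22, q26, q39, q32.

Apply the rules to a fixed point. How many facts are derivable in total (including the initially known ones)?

[1] (iii) [q1 ∧ q30 → q12]; (iv) [q26 ∧ q22 → q19]. ⇒ new: q12, q19.
[2] (v) [q12 ∧ q19 → q36]. ⇒ new: q36.
[3] (ii) [q36 → q28]. ⇒ new: q28.
Closure: {q1, q12, q19, q22, q26, q28, q30, q32, q36, q39, q5, q7} — 12 facts.

12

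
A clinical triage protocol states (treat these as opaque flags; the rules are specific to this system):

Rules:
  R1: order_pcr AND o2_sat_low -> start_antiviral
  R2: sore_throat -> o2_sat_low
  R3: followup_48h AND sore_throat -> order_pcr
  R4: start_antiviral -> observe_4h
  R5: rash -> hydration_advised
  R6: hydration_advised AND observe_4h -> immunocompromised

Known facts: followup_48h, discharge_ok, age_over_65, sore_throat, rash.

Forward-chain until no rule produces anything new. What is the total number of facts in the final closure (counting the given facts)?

11

Round 1: R2 [sore_throat -> o2_sat_low]; R3 [followup_48h AND sore_throat -> order_pcr]; R5 [rash -> hydration_advised]. New: o2_sat_low, order_pcr, hydration_advised.
Round 2: R1 [order_pcr AND o2_sat_low -> start_antiviral]. New: start_antiviral.
Round 3: R4 [start_antiviral -> observe_4h]. New: observe_4h.
Round 4: R6 [hydration_advised AND observe_4h -> immunocompromised]. New: immunocompromised.
Closure: {age_over_65, discharge_ok, followup_48h, hydration_advised, immunocompromised, o2_sat_low, observe_4h, order_pcr, rash, sore_throat, start_antiviral} — 11 facts.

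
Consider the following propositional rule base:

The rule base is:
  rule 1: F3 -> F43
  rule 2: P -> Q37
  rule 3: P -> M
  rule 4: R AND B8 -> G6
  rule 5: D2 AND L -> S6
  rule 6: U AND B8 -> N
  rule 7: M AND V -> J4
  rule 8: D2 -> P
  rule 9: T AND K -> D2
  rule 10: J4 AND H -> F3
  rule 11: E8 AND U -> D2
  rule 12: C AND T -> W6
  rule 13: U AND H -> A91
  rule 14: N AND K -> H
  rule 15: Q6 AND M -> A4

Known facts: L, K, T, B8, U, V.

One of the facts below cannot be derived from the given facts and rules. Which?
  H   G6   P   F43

Round 1: rule 6 [U AND B8 -> N]; rule 9 [T AND K -> D2]. New: N, D2.
Round 2: rule 5 [D2 AND L -> S6]; rule 8 [D2 -> P]; rule 14 [N AND K -> H]. New: S6, P, H.
Round 3: rule 2 [P -> Q37]; rule 3 [P -> M]; rule 13 [U AND H -> A91]. New: Q37, M, A91.
Round 4: rule 7 [M AND V -> J4]. New: J4.
Round 5: rule 10 [J4 AND H -> F3]. New: F3.
Round 6: rule 1 [F3 -> F43]. New: F43.
Derived: P (round 2), H (round 2), F43 (round 6). G6 never appears in any round.

G6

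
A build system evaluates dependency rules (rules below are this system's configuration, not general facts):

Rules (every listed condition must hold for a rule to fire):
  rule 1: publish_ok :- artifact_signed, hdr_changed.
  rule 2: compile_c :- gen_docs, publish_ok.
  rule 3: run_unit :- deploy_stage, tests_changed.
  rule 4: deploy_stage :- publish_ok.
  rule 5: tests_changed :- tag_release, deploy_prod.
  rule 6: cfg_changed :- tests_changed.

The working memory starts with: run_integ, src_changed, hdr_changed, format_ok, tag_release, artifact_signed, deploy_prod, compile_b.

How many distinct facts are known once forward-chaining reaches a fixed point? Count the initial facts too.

Round 1 fires rule 1, rule 5, giving publish_ok, tests_changed.
Round 2 fires rule 4, rule 6, giving deploy_stage, cfg_changed.
Round 3 fires rule 3, giving run_unit.
Closure: {artifact_signed, cfg_changed, compile_b, deploy_prod, deploy_stage, format_ok, hdr_changed, publish_ok, run_integ, run_unit, src_changed, tag_release, tests_changed} — 13 facts.

13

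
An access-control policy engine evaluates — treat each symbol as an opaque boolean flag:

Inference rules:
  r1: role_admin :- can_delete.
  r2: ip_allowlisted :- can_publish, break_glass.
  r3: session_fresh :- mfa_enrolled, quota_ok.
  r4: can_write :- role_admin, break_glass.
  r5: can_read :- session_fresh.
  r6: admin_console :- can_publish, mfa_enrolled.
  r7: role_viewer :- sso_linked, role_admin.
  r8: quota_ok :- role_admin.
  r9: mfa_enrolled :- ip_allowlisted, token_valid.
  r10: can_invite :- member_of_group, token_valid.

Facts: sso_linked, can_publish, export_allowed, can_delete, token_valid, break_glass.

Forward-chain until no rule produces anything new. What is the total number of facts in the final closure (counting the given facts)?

15

Round 1: r1 [role_admin :- can_delete.]; r2 [ip_allowlisted :- can_publish, break_glass.]. New: role_admin, ip_allowlisted.
Round 2: r4 [can_write :- role_admin, break_glass.]; r7 [role_viewer :- sso_linked, role_admin.]; r8 [quota_ok :- role_admin.]; r9 [mfa_enrolled :- ip_allowlisted, token_valid.]. New: can_write, role_viewer, quota_ok, mfa_enrolled.
Round 3: r3 [session_fresh :- mfa_enrolled, quota_ok.]; r6 [admin_console :- can_publish, mfa_enrolled.]. New: session_fresh, admin_console.
Round 4: r5 [can_read :- session_fresh.]. New: can_read.
Closure: {admin_console, break_glass, can_delete, can_publish, can_read, can_write, export_allowed, ip_allowlisted, mfa_enrolled, quota_ok, role_admin, role_viewer, session_fresh, sso_linked, token_valid} — 15 facts.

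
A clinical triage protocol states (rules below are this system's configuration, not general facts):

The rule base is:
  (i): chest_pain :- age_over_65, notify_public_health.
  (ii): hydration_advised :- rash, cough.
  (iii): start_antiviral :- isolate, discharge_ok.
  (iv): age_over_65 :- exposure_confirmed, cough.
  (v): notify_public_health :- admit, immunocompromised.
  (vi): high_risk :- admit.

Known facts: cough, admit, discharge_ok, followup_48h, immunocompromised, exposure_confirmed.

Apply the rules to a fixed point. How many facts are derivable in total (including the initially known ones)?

Round 1 — (iv), (v), (vi), derive age_over_65, notify_public_health, high_risk.
Round 2 — (i), derive chest_pain.
Closure: {admit, age_over_65, chest_pain, cough, discharge_ok, exposure_confirmed, followup_48h, high_risk, immunocompromised, notify_public_health} — 10 facts.

10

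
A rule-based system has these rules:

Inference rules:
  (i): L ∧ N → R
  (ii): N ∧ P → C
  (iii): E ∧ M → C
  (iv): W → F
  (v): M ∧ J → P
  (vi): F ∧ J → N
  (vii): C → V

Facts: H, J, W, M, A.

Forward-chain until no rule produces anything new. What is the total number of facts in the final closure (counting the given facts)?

[1] (iv) [W → F]; (v) [M ∧ J → P]. ⇒ new: F, P.
[2] (vi) [F ∧ J → N]. ⇒ new: N.
[3] (ii) [N ∧ P → C]. ⇒ new: C.
[4] (vii) [C → V]. ⇒ new: V.
Closure: {A, C, F, H, J, M, N, P, V, W} — 10 facts.

10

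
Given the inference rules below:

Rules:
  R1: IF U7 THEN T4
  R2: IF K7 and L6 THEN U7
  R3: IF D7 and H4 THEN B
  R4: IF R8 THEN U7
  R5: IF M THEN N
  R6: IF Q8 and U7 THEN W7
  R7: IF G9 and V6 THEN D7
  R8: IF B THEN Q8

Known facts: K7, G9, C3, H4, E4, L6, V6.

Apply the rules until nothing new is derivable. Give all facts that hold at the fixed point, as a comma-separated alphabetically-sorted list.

[1] R2 [IF K7 and L6 THEN U7]; R7 [IF G9 and V6 THEN D7]. ⇒ new: U7, D7.
[2] R1 [IF U7 THEN T4]; R3 [IF D7 and H4 THEN B]. ⇒ new: T4, B.
[3] R8 [IF B THEN Q8]. ⇒ new: Q8.
[4] R6 [IF Q8 and U7 THEN W7]. ⇒ new: W7.

B, C3, D7, E4, G9, H4, K7, L6, Q8, T4, U7, V6, W7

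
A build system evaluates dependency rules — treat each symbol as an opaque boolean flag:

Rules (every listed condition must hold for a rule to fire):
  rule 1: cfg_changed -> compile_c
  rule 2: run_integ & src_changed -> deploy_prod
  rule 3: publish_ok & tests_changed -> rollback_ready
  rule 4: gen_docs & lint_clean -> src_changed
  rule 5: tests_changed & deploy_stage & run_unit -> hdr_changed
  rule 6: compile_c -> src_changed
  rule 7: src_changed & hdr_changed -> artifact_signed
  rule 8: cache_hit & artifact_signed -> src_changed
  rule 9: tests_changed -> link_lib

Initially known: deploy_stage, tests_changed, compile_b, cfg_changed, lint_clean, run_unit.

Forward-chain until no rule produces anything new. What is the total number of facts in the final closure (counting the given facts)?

11

Round 1: rule 1 [cfg_changed -> compile_c]; rule 5 [tests_changed & deploy_stage & run_unit -> hdr_changed]; rule 9 [tests_changed -> link_lib]. Adds compile_c, hdr_changed, link_lib.
Round 2: rule 6 [compile_c -> src_changed]. Adds src_changed.
Round 3: rule 7 [src_changed & hdr_changed -> artifact_signed]. Adds artifact_signed.
Closure: {artifact_signed, cfg_changed, compile_b, compile_c, deploy_stage, hdr_changed, link_lib, lint_clean, run_unit, src_changed, tests_changed} — 11 facts.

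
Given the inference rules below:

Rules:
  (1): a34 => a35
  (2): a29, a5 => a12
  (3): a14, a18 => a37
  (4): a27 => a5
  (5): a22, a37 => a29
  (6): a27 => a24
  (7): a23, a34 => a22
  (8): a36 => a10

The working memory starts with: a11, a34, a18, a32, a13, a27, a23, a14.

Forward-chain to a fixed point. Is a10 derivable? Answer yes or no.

no

Round 1 — (1), (3), (4), (6), (7), derive a35, a37, a5, a24, a22.
Round 2 — (5), derive a29.
Round 3 — (2), derive a12.
Fixed point reached. a10 is concluded only by (8); (8) needs a36 (never derived).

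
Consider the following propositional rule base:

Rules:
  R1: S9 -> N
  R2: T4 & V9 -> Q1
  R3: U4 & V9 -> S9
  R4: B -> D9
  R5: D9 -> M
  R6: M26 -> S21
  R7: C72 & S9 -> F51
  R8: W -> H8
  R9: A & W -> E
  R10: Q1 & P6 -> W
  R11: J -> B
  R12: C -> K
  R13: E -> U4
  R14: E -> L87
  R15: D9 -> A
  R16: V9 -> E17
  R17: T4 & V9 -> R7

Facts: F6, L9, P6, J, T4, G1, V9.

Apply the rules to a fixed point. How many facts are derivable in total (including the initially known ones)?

21

Round 1 fires R2, R11, R16, R17, giving Q1, B, E17, R7.
Round 2 fires R4, R10, giving D9, W.
Round 3 fires R5, R8, R15, giving M, H8, A.
Round 4 fires R9, giving E.
Round 5 fires R13, R14, giving U4, L87.
Round 6 fires R3, giving S9.
Round 7 fires R1, giving N.
Closure: {A, B, D9, E, E17, F6, G1, H8, J, L87, L9, M, N, P6, Q1, R7, S9, T4, U4, V9, W} — 21 facts.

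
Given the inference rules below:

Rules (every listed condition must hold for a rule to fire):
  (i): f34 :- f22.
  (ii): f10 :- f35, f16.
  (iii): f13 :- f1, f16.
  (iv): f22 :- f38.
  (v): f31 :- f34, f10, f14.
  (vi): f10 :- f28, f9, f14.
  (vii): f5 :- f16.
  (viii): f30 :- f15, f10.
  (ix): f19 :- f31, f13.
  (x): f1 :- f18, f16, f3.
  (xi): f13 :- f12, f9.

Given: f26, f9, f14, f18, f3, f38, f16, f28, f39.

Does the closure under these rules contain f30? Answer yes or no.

Round 1: (iv) [f22 :- f38.]; (vi) [f10 :- f28, f9, f14.]; (vii) [f5 :- f16.]; (x) [f1 :- f18, f16, f3.]. New: f22, f10, f5, f1.
Round 2: (i) [f34 :- f22.]; (iii) [f13 :- f1, f16.]. New: f34, f13.
Round 3: (v) [f31 :- f34, f10, f14.]. New: f31.
Round 4: (ix) [f19 :- f31, f13.]. New: f19.
Fixed point reached. f30 is concluded only by (viii); (viii) needs f15 (never derived).

no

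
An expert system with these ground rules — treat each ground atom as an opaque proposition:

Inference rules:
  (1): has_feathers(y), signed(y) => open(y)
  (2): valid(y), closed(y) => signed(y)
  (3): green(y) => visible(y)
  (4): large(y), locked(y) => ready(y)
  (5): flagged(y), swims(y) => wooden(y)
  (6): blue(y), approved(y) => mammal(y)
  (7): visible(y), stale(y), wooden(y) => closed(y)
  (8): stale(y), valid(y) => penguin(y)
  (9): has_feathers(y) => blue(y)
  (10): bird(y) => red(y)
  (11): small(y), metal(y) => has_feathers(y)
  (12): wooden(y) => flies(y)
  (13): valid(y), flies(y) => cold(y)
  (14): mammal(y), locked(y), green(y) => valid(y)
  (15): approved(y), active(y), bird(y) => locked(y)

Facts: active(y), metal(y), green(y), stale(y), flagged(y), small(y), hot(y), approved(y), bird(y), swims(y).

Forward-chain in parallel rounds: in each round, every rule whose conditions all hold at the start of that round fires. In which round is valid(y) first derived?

Round 1: (3) [green(y) => visible(y)]; (5) [flagged(y), swims(y) => wooden(y)]; (10) [bird(y) => red(y)]; (11) [small(y), metal(y) => has_feathers(y)]; (15) [approved(y), active(y), bird(y) => locked(y)]. New: visible(y), wooden(y), red(y), has_feathers(y), locked(y).
Round 2: (7) [visible(y), stale(y), wooden(y) => closed(y)]; (9) [has_feathers(y) => blue(y)]; (12) [wooden(y) => flies(y)]. New: closed(y), blue(y), flies(y).
Round 3: (6) [blue(y), approved(y) => mammal(y)]. New: mammal(y).
Round 4: (14) [mammal(y), locked(y), green(y) => valid(y)]. New: valid(y).
valid(y) first appears in round 4.

4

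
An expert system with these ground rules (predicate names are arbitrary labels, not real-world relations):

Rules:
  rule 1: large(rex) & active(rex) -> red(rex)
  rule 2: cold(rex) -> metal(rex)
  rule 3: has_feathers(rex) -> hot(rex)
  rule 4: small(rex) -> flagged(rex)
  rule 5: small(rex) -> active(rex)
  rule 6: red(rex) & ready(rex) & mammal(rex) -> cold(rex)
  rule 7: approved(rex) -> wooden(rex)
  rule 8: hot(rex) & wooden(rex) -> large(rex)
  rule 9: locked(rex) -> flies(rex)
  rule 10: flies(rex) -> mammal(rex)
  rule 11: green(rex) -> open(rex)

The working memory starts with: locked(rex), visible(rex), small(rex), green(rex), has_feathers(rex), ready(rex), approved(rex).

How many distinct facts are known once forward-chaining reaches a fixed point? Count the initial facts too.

[1] rule 3 [has_feathers(rex) -> hot(rex)]; rule 4 [small(rex) -> flagged(rex)]; rule 5 [small(rex) -> active(rex)]; rule 7 [approved(rex) -> wooden(rex)]; rule 9 [locked(rex) -> flies(rex)]; rule 11 [green(rex) -> open(rex)]. ⇒ new: hot(rex), flagged(rex), active(rex), wooden(rex), flies(rex), open(rex).
[2] rule 8 [hot(rex) & wooden(rex) -> large(rex)]; rule 10 [flies(rex) -> mammal(rex)]. ⇒ new: large(rex), mammal(rex).
[3] rule 1 [large(rex) & active(rex) -> red(rex)]. ⇒ new: red(rex).
[4] rule 6 [red(rex) & ready(rex) & mammal(rex) -> cold(rex)]. ⇒ new: cold(rex).
[5] rule 2 [cold(rex) -> metal(rex)]. ⇒ new: metal(rex).
Closure: {active(rex), approved(rex), cold(rex), flagged(rex), flies(rex), green(rex), has_feathers(rex), hot(rex), large(rex), locked(rex), mammal(rex), metal(rex), open(rex), ready(rex), red(rex), small(rex), visible(rex), wooden(rex)} — 18 facts.

18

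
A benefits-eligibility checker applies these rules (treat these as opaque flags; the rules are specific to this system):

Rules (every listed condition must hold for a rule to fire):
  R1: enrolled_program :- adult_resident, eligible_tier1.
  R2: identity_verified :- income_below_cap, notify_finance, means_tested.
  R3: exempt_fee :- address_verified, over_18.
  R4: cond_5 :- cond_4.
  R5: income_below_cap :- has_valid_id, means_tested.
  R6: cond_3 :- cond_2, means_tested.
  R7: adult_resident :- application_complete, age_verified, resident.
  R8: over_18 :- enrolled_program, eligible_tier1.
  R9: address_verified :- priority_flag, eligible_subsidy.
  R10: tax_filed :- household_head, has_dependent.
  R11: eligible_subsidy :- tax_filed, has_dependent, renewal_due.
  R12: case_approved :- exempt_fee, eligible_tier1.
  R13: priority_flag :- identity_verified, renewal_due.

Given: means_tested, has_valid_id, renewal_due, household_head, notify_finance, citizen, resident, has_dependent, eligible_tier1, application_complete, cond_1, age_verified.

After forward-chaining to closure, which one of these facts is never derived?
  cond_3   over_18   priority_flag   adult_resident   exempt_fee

cond_3

Round 1: R5 [income_below_cap :- has_valid_id, means_tested.]; R7 [adult_resident :- application_complete, age_verified, resident.]; R10 [tax_filed :- household_head, has_dependent.]. New: income_below_cap, adult_resident, tax_filed.
Round 2: R1 [enrolled_program :- adult_resident, eligible_tier1.]; R2 [identity_verified :- income_below_cap, notify_finance, means_tested.]; R11 [eligible_subsidy :- tax_filed, has_dependent, renewal_due.]. New: enrolled_program, identity_verified, eligible_subsidy.
Round 3: R8 [over_18 :- enrolled_program, eligible_tier1.]; R13 [priority_flag :- identity_verified, renewal_due.]. New: over_18, priority_flag.
Round 4: R9 [address_verified :- priority_flag, eligible_subsidy.]. New: address_verified.
Round 5: R3 [exempt_fee :- address_verified, over_18.]. New: exempt_fee.
Round 6: R12 [case_approved :- exempt_fee, eligible_tier1.]. New: case_approved.
Derived: over_18 (round 3), exempt_fee (round 5), priority_flag (round 3), adult_resident (round 1). cond_3 never appears in any round.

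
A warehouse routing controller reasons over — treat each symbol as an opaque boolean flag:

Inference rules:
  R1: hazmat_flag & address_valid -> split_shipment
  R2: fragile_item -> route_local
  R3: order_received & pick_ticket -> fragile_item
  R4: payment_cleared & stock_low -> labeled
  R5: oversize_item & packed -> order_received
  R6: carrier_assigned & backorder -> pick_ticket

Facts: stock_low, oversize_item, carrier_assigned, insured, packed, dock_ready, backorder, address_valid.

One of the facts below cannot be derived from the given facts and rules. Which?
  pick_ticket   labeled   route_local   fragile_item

[1] R5 [oversize_item & packed -> order_received]; R6 [carrier_assigned & backorder -> pick_ticket]. ⇒ new: order_received, pick_ticket.
[2] R3 [order_received & pick_ticket -> fragile_item]. ⇒ new: fragile_item.
[3] R2 [fragile_item -> route_local]. ⇒ new: route_local.
Derived: fragile_item (round 2), pick_ticket (round 1), route_local (round 3). labeled never appears in any round.

labeled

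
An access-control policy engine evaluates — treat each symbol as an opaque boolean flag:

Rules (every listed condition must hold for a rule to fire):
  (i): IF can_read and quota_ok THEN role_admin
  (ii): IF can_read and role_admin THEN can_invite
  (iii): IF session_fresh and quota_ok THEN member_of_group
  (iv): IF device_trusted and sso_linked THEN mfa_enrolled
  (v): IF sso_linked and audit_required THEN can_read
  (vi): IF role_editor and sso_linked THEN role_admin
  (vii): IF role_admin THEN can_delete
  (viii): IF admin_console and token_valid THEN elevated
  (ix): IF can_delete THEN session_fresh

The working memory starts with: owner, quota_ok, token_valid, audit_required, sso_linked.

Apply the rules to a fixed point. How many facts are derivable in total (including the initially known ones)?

11

Round 1: (v) [IF sso_linked and audit_required THEN can_read]. Adds can_read.
Round 2: (i) [IF can_read and quota_ok THEN role_admin]. Adds role_admin.
Round 3: (ii) [IF can_read and role_admin THEN can_invite]; (vii) [IF role_admin THEN can_delete]. Adds can_invite, can_delete.
Round 4: (ix) [IF can_delete THEN session_fresh]. Adds session_fresh.
Round 5: (iii) [IF session_fresh and quota_ok THEN member_of_group]. Adds member_of_group.
Closure: {audit_required, can_delete, can_invite, can_read, member_of_group, owner, quota_ok, role_admin, session_fresh, sso_linked, token_valid} — 11 facts.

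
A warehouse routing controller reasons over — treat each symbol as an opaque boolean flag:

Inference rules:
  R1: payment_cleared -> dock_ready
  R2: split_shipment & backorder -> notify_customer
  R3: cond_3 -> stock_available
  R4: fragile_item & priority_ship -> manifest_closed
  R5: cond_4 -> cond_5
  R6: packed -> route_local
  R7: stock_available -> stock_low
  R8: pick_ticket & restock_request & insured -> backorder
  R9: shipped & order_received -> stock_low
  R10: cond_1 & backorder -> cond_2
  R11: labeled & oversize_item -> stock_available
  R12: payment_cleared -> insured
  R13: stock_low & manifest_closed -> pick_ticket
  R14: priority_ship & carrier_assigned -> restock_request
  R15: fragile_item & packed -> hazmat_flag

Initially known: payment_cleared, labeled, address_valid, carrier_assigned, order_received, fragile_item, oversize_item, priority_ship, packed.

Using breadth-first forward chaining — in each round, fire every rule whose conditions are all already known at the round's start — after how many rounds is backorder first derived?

4

Round 1 — R1, R4, R6, R11, R12, R14, R15, derive dock_ready, manifest_closed, route_local, stock_available, insured, restock_request, hazmat_flag.
Round 2 — R7, derive stock_low.
Round 3 — R13, derive pick_ticket.
Round 4 — R8, derive backorder.
backorder first appears in round 4.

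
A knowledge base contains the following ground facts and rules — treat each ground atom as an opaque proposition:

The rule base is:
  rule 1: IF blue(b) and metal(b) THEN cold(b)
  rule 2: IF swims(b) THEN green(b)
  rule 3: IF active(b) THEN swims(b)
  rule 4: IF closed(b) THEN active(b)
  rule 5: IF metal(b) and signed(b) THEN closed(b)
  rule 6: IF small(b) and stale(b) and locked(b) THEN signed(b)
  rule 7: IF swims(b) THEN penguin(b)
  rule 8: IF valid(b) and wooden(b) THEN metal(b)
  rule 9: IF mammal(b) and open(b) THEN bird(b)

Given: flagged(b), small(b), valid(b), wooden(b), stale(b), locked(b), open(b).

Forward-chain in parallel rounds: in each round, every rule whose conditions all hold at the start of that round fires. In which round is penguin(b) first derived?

Round 1: rule 6 [IF small(b) and stale(b) and locked(b) THEN signed(b)]; rule 8 [IF valid(b) and wooden(b) THEN metal(b)]. New: signed(b), metal(b).
Round 2: rule 5 [IF metal(b) and signed(b) THEN closed(b)]. New: closed(b).
Round 3: rule 4 [IF closed(b) THEN active(b)]. New: active(b).
Round 4: rule 3 [IF active(b) THEN swims(b)]. New: swims(b).
Round 5: rule 2 [IF swims(b) THEN green(b)]; rule 7 [IF swims(b) THEN penguin(b)]. New: green(b), penguin(b).
penguin(b) first appears in round 5.

5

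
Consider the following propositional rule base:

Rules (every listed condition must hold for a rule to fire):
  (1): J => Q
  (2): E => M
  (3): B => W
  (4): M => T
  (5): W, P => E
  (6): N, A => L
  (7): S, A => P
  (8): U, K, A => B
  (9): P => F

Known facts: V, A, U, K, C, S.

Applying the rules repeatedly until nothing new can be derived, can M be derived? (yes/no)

yes

Round 1: (7) [S, A => P]; (8) [U, K, A => B]. New: P, B.
Round 2: (3) [B => W]; (9) [P => F]. New: W, F.
Round 3: (5) [W, P => E]. New: E.
Round 4: (2) [E => M]. New: M.
Round 5: (4) [M => T]. New: T.
M appears in round 4, so it is derivable.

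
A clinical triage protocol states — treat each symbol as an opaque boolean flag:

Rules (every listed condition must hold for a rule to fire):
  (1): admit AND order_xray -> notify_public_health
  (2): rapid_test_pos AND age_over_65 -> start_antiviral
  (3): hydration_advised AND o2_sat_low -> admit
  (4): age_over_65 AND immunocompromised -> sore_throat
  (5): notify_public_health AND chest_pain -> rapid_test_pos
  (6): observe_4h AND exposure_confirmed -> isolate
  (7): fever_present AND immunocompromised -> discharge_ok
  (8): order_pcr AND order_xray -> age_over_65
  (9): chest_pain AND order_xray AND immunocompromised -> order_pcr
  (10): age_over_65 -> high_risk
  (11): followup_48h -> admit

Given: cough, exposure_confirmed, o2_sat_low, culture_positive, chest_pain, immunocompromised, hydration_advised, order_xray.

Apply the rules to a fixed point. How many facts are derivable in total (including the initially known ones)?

16

[1] (3) [hydration_advised AND o2_sat_low -> admit]; (9) [chest_pain AND order_xray AND immunocompromised -> order_pcr]. ⇒ new: admit, order_pcr.
[2] (1) [admit AND order_xray -> notify_public_health]; (8) [order_pcr AND order_xray -> age_over_65]. ⇒ new: notify_public_health, age_over_65.
[3] (4) [age_over_65 AND immunocompromised -> sore_throat]; (5) [notify_public_health AND chest_pain -> rapid_test_pos]; (10) [age_over_65 -> high_risk]. ⇒ new: sore_throat, rapid_test_pos, high_risk.
[4] (2) [rapid_test_pos AND age_over_65 -> start_antiviral]. ⇒ new: start_antiviral.
Closure: {admit, age_over_65, chest_pain, cough, culture_positive, exposure_confirmed, high_risk, hydration_advised, immunocompromised, notify_public_health, o2_sat_low, order_pcr, order_xray, rapid_test_pos, sore_throat, start_antiviral} — 16 facts.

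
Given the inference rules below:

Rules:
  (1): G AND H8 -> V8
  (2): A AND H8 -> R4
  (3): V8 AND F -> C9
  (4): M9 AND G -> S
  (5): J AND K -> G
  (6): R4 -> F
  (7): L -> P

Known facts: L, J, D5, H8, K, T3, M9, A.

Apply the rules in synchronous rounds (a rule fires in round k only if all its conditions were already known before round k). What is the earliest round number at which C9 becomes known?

[1] (2) [A AND H8 -> R4]; (5) [J AND K -> G]; (7) [L -> P]. ⇒ new: R4, G, P.
[2] (1) [G AND H8 -> V8]; (4) [M9 AND G -> S]; (6) [R4 -> F]. ⇒ new: V8, S, F.
[3] (3) [V8 AND F -> C9]. ⇒ new: C9.
C9 first appears in round 3.

3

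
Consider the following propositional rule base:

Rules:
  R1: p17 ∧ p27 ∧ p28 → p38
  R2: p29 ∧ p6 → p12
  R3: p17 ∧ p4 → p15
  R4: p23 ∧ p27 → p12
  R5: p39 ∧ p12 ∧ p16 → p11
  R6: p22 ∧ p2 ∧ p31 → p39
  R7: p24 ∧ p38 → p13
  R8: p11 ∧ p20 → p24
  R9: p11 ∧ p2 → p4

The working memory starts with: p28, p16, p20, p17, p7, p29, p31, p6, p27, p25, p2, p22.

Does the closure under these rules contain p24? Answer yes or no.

yes

Round 1: R1 [p17 ∧ p27 ∧ p28 → p38]; R2 [p29 ∧ p6 → p12]; R6 [p22 ∧ p2 ∧ p31 → p39]. Adds p38, p12, p39.
Round 2: R5 [p39 ∧ p12 ∧ p16 → p11]. Adds p11.
Round 3: R8 [p11 ∧ p20 → p24]; R9 [p11 ∧ p2 → p4]. Adds p24, p4.
Round 4: R3 [p17 ∧ p4 → p15]; R7 [p24 ∧ p38 → p13]. Adds p15, p13.
p24 appears in round 3, so it is derivable.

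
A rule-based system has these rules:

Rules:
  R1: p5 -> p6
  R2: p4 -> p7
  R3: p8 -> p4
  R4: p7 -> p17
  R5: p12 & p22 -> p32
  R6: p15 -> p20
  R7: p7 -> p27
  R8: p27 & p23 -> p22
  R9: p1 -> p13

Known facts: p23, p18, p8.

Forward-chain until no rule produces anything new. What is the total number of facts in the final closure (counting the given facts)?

Round 1 — R3, derive p4.
Round 2 — R2, derive p7.
Round 3 — R4, R7, derive p17, p27.
Round 4 — R8, derive p22.
Closure: {p17, p18, p22, p23, p27, p4, p7, p8} — 8 facts.

8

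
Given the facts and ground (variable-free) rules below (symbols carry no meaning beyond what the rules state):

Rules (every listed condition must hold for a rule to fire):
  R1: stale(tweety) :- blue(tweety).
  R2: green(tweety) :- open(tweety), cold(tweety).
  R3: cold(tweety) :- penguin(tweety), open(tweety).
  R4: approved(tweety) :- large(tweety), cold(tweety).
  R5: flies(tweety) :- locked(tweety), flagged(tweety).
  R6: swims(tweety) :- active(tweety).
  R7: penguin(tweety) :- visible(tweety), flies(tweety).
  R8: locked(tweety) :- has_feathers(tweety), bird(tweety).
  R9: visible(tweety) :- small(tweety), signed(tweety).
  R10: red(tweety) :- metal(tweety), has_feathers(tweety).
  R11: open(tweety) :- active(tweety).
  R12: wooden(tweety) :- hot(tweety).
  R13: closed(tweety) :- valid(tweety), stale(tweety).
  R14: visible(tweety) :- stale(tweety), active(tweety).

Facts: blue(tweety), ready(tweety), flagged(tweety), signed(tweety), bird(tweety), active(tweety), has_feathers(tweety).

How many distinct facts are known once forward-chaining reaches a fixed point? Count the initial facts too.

Round 1 — R1, R6, R8, R11, derive stale(tweety), swims(tweety), locked(tweety), open(tweety).
Round 2 — R5, R14, derive flies(tweety), visible(tweety).
Round 3 — R7, derive penguin(tweety).
Round 4 — R3, derive cold(tweety).
Round 5 — R2, derive green(tweety).
Closure: {active(tweety), bird(tweety), blue(tweety), cold(tweety), flagged(tweety), flies(tweety), green(tweety), has_feathers(tweety), locked(tweety), open(tweety), penguin(tweety), ready(tweety), signed(tweety), stale(tweety), swims(tweety), visible(tweety)} — 16 facts.

16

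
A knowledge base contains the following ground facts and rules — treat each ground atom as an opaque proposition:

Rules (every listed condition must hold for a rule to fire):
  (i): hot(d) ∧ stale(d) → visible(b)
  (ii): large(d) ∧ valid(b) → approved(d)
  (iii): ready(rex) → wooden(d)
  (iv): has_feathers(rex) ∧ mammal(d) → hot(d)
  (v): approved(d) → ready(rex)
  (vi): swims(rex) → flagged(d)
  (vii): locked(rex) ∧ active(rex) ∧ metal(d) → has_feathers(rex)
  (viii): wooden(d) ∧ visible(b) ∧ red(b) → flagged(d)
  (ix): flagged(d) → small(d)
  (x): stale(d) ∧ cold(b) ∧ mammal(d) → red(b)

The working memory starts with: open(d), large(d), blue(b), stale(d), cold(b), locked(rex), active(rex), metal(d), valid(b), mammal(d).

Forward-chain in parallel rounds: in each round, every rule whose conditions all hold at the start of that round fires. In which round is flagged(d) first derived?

Round 1 fires (ii), (vii), (x), giving approved(d), has_feathers(rex), red(b).
Round 2 fires (iv), (v), giving hot(d), ready(rex).
Round 3 fires (i), (iii), giving visible(b), wooden(d).
Round 4 fires (viii), giving flagged(d).
flagged(d) first appears in round 4.

4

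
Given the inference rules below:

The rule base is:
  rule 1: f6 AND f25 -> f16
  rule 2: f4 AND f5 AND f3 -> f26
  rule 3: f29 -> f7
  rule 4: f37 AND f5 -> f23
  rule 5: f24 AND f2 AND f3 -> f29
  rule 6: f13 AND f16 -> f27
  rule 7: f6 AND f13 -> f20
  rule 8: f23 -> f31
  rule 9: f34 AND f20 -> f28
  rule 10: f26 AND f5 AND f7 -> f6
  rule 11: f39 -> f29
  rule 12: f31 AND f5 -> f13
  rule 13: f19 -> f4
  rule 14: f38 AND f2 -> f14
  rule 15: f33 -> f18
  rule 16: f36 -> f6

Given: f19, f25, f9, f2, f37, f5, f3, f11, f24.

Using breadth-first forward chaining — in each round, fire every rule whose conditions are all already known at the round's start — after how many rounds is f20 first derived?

Round 1 fires rule 4, rule 5, rule 13, giving f23, f29, f4.
Round 2 fires rule 2, rule 3, rule 8, giving f26, f7, f31.
Round 3 fires rule 10, rule 12, giving f6, f13.
Round 4 fires rule 1, rule 7, giving f16, f20.
f20 first appears in round 4.

4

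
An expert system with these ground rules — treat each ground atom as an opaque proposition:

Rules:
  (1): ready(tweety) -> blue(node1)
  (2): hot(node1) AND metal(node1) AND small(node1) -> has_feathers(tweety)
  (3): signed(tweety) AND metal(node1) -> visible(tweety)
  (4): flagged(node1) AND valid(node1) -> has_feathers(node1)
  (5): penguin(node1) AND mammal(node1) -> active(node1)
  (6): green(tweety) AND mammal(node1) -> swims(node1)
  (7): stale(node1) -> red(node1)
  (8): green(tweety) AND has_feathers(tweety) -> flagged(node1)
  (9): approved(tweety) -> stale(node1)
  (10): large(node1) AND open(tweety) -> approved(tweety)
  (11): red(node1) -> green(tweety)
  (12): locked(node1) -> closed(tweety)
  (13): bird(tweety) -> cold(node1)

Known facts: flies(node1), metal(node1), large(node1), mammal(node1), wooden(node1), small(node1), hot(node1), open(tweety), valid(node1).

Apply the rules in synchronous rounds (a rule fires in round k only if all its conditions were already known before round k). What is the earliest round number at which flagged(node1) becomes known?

Round 1 fires (2), (10), giving has_feathers(tweety), approved(tweety).
Round 2 fires (9), giving stale(node1).
Round 3 fires (7), giving red(node1).
Round 4 fires (11), giving green(tweety).
Round 5 fires (6), (8), giving swims(node1), flagged(node1).
flagged(node1) first appears in round 5.

5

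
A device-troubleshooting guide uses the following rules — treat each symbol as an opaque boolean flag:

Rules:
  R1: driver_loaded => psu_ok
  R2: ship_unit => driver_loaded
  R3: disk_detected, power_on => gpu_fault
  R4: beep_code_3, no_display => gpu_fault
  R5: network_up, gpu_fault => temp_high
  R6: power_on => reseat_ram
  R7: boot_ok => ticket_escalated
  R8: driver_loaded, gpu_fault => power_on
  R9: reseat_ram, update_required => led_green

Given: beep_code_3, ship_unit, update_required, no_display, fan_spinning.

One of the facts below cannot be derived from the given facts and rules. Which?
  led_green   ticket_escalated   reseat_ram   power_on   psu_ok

Round 1: R2 [ship_unit => driver_loaded]; R4 [beep_code_3, no_display => gpu_fault]. New: driver_loaded, gpu_fault.
Round 2: R1 [driver_loaded => psu_ok]; R8 [driver_loaded, gpu_fault => power_on]. New: psu_ok, power_on.
Round 3: R6 [power_on => reseat_ram]. New: reseat_ram.
Round 4: R9 [reseat_ram, update_required => led_green]. New: led_green.
Derived: reseat_ram (round 3), led_green (round 4), psu_ok (round 2), power_on (round 2). ticket_escalated never appears in any round.

ticket_escalated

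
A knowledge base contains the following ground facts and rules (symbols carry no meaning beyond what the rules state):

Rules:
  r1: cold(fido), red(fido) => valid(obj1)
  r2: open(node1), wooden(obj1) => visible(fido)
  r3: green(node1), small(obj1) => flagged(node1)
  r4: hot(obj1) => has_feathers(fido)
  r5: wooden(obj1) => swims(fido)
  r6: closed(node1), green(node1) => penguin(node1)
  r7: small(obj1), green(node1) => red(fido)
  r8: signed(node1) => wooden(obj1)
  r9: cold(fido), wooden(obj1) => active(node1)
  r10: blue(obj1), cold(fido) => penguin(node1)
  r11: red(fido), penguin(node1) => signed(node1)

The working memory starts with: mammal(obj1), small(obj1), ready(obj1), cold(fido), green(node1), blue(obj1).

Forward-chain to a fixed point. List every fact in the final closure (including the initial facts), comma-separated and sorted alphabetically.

active(node1), blue(obj1), cold(fido), flagged(node1), green(node1), mammal(obj1), penguin(node1), ready(obj1), red(fido), signed(node1), small(obj1), swims(fido), valid(obj1), wooden(obj1)

Round 1 fires r3, r7, r10, giving flagged(node1), red(fido), penguin(node1).
Round 2 fires r1, r11, giving valid(obj1), signed(node1).
Round 3 fires r8, giving wooden(obj1).
Round 4 fires r5, r9, giving swims(fido), active(node1).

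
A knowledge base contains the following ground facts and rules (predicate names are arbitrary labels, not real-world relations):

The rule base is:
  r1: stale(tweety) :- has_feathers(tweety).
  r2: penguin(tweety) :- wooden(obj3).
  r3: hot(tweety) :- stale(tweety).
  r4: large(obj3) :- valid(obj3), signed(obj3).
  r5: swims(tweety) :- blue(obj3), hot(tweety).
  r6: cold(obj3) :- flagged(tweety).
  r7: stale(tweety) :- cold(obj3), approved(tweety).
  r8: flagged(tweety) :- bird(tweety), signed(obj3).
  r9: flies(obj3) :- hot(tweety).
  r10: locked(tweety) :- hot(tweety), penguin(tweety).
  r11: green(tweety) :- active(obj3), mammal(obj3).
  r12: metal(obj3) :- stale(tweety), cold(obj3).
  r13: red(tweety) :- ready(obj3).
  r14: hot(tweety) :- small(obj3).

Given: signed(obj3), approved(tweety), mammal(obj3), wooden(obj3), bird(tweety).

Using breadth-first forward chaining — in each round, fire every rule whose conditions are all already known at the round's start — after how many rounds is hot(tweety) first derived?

Round 1: r2 [penguin(tweety) :- wooden(obj3).]; r8 [flagged(tweety) :- bird(tweety), signed(obj3).]. Adds penguin(tweety), flagged(tweety).
Round 2: r6 [cold(obj3) :- flagged(tweety).]. Adds cold(obj3).
Round 3: r7 [stale(tweety) :- cold(obj3), approved(tweety).]. Adds stale(tweety).
Round 4: r3 [hot(tweety) :- stale(tweety).]; r12 [metal(obj3) :- stale(tweety), cold(obj3).]. Adds hot(tweety), metal(obj3).
hot(tweety) first appears in round 4.

4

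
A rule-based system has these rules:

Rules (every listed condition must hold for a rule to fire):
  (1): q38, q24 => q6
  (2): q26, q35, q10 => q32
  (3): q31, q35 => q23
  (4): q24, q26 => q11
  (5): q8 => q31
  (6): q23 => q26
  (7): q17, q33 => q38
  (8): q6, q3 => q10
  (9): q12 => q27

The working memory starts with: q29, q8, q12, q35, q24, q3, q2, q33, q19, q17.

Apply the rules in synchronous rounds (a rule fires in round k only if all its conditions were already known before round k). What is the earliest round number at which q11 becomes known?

4

Round 1 — (5), (7), (9), derive q31, q38, q27.
Round 2 — (1), (3), derive q6, q23.
Round 3 — (6), (8), derive q26, q10.
Round 4 — (2), (4), derive q32, q11.
q11 first appears in round 4.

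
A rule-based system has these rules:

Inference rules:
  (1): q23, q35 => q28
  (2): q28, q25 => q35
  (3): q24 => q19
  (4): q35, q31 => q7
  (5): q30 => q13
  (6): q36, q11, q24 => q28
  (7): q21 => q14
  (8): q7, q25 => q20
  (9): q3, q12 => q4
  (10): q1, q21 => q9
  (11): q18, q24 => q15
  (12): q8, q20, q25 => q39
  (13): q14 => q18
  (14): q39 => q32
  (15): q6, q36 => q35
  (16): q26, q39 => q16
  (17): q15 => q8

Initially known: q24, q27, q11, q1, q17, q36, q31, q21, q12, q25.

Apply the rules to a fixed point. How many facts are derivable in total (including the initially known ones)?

Round 1: (3) [q24 => q19]; (6) [q36, q11, q24 => q28]; (7) [q21 => q14]; (10) [q1, q21 => q9]. Adds q19, q28, q14, q9.
Round 2: (2) [q28, q25 => q35]; (13) [q14 => q18]. Adds q35, q18.
Round 3: (4) [q35, q31 => q7]; (11) [q18, q24 => q15]. Adds q7, q15.
Round 4: (8) [q7, q25 => q20]; (17) [q15 => q8]. Adds q20, q8.
Round 5: (12) [q8, q20, q25 => q39]. Adds q39.
Round 6: (14) [q39 => q32]. Adds q32.
Closure: {q1, q11, q12, q14, q15, q17, q18, q19, q20, q21, q24, q25, q27, q28, q31, q32, q35, q36, q39, q7, q8, q9} — 22 facts.

22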